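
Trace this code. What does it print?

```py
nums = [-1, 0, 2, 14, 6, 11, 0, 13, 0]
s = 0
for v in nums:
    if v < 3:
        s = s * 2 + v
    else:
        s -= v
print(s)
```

v=-1: <3, s = 0*2+(-1) = -1
v=0: <3, s = (-1)*2+0 = -2
v=2: <3, s = (-2)*2+2 = -2
v=14: not <3, s = (-2)-14 = -16
v=6: not <3, s = (-16)-6 = -22
v=11: not <3, s = (-22)-11 = -33
v=0: <3, s = (-33)*2+0 = -66
v=13: not <3, s = (-66)-13 = -79
v=0: <3, s = (-79)*2+0 = -158

-158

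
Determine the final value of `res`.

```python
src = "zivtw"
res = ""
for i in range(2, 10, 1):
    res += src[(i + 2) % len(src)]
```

'wzivtwzi'

i=2: add src[4]='w' → 'w'
i=3: add src[0]='z' → 'wz'
i=4: add src[1]='i' → 'wzi'
i=5: add src[2]='v' → 'wziv'
i=6: add src[3]='t' → 'wzivt'
i=7: add src[4]='w' → 'wzivtw'
i=8: add src[0]='z' → 'wzivtwz'
i=9: add src[1]='i' → 'wzivtwzi'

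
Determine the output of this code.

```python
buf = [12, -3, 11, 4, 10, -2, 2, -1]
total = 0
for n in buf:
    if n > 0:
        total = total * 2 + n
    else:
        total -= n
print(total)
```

371

n=12: >0, total = 0*2+12 = 12
n=-3: not >0, total = 12-(-3) = 15
n=11: >0, total = 15*2+11 = 41
n=4: >0, total = 41*2+4 = 86
n=10: >0, total = 86*2+10 = 182
n=-2: not >0, total = 182-(-2) = 184
n=2: >0, total = 184*2+2 = 370
n=-1: not >0, total = 370-(-1) = 371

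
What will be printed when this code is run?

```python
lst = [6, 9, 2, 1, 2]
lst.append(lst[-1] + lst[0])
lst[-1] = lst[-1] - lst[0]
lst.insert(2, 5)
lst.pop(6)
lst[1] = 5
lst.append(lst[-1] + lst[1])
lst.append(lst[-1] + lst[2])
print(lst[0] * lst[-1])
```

append lst[-1]+lst[0] = 2+6 = 8 → [6, 9, 2, 1, 2, 8]
lst[-1] = lst[-1]-lst[0] = 8-6 = 2 → [6, 9, 2, 1, 2, 2]
insert 5 at 2 → [6, 9, 5, 2, 1, 2, 2]
pop(6) removes 2 → [6, 9, 5, 2, 1, 2]
lst[1] = 5 → [6, 5, 5, 2, 1, 2]
append lst[-1]+lst[1] = 2+5 = 7 → [6, 5, 5, 2, 1, 2, 7]
append lst[-1]+lst[2] = 7+5 = 12 → [6, 5, 5, 2, 1, 2, 7, 12]
lst[0]*lst[-1] = 6*12 = 72

72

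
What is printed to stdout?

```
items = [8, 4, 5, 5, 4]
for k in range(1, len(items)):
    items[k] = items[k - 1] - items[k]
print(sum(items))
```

-5

k=1: items[1] = 8-4 = 4 → [8, 4, 5, 5, 4]
k=2: items[2] = 4-5 = -1 → [8, 4, -1, 5, 4]
k=3: items[3] = (-1)-5 = -6 → [8, 4, -1, -6, 4]
k=4: items[4] = (-6)-4 = -10 → [8, 4, -1, -6, -10]
sum = -5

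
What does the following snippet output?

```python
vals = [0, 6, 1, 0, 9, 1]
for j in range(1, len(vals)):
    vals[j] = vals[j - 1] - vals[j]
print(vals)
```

[0, -6, -7, -7, -16, -17]

j=1: vals[1] = 0-6 = -6 → [0, -6, 1, 0, 9, 1]
j=2: vals[2] = (-6)-1 = -7 → [0, -6, -7, 0, 9, 1]
j=3: vals[3] = (-7)-0 = -7 → [0, -6, -7, -7, 9, 1]
j=4: vals[4] = (-7)-9 = -16 → [0, -6, -7, -7, -16, 1]
j=5: vals[5] = (-16)-1 = -17 → [0, -6, -7, -7, -16, -17]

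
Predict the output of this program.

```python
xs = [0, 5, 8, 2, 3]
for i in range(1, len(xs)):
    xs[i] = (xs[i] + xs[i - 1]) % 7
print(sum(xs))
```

16

i=1: xs[1] = (5+0)%7 = 5 → [0, 5, 8, 2, 3]
i=2: xs[2] = (8+5)%7 = 6 → [0, 5, 6, 2, 3]
i=3: xs[3] = (2+6)%7 = 1 → [0, 5, 6, 1, 3]
i=4: xs[4] = (3+1)%7 = 4 → [0, 5, 6, 1, 4]
sum = 16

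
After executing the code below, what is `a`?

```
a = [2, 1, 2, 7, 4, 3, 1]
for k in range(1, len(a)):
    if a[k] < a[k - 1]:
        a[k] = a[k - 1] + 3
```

k=1: 1<2, a[1] = 2+3 = 5 → [2, 5, 2, 7, 4, 3, 1]
k=2: 2<5, a[2] = 5+3 = 8 → [2, 5, 8, 7, 4, 3, 1]
k=3: 7<8, a[3] = 8+3 = 11 → [2, 5, 8, 11, 4, 3, 1]
k=4: 4<11, a[4] = 11+3 = 14 → [2, 5, 8, 11, 14, 3, 1]
k=5: 3<14, a[5] = 14+3 = 17 → [2, 5, 8, 11, 14, 17, 1]
k=6: 1<17, a[6] = 17+3 = 20 → [2, 5, 8, 11, 14, 17, 20]

[2, 5, 8, 11, 14, 17, 20]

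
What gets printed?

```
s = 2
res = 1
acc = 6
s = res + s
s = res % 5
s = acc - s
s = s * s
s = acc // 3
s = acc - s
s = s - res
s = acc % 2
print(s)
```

0

s = 1+2 = 3
s = 1%5 = 1
s = 6-1 = 5
s = 5*5 = 25
s = 6//3 = 2
s = 6-2 = 4
s = 4-1 = 3
s = 6%2 = 0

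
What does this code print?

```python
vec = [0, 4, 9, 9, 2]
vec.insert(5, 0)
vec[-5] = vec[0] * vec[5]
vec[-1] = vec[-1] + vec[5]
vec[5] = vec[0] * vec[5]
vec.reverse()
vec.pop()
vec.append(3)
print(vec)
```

insert 0 at 5 → [0, 4, 9, 9, 2, 0]
vec[-5] = vec[0]*vec[5] = 0*0 = 0 → [0, 0, 9, 9, 2, 0]
vec[-1] = vec[-1]+vec[5] = 0+0 = 0 → [0, 0, 9, 9, 2, 0]
vec[5] = vec[0]*vec[5] = 0*0 = 0 → [0, 0, 9, 9, 2, 0]
reverse → [0, 2, 9, 9, 0, 0]
pop() removes 0 → [0, 2, 9, 9, 0]
append 3 → [0, 2, 9, 9, 0, 3]

[0, 2, 9, 9, 0, 3]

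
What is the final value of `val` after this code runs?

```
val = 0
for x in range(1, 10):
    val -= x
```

-45

x=1: val = 0-1 = -1
x=2: val = (-1)-2 = -3
x=3: val = (-3)-3 = -6
x=4: val = (-6)-4 = -10
x=5: val = (-10)-5 = -15
x=6: val = (-15)-6 = -21
x=7: val = (-21)-7 = -28
x=8: val = (-28)-8 = -36
x=9: val = (-36)-9 = -45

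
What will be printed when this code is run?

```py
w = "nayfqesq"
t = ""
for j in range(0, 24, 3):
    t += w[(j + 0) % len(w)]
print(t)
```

j=0: add w[0]='n' → 'n'
j=3: add w[3]='f' → 'nf'
j=6: add w[6]='s' → 'nfs'
j=9: add w[1]='a' → 'nfsa'
j=12: add w[4]='q' → 'nfsaq'
j=15: add w[7]='q' → 'nfsaqq'
j=18: add w[2]='y' → 'nfsaqqy'
j=21: add w[5]='e' → 'nfsaqqye'

nfsaqqye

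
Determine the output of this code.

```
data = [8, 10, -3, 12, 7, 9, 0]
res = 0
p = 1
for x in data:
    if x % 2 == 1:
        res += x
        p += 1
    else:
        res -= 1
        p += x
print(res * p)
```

x=8: not odd, res = 0-1 = -1; p=9
x=10: not odd, res = (-1)-1 = -2; p=19
x=-3: odd, res = (-2)+(-3) = -5; p=20
x=12: not odd, res = (-5)-1 = -6; p=32
x=7: odd, res = (-6)+7 = 1; p=33
x=9: odd, res = 1+9 = 10; p=34
x=0: not odd, res = 10-1 = 9; p=34
res*p = 9*34 = 306

306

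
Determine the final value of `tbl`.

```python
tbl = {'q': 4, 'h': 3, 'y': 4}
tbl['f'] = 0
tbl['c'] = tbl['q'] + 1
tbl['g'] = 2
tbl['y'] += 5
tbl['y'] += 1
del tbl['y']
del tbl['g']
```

tbl['f'] = 0 → {'q': 4, 'h': 3, 'y': 4, 'f': 0}
tbl['c'] = tbl['q']+1 = 5 → {'q': 4, 'h': 3, 'y': 4, 'f': 0, 'c': 5}
tbl['g'] = 2 → {'q': 4, 'h': 3, 'y': 4, 'f': 0, 'c': 5, 'g': 2}
tbl['y'] = 4+5 = 9 → {'q': 4, 'h': 3, 'y': 9, 'f': 0, 'c': 5, 'g': 2}
tbl['y'] = 9+1 = 10 → {'q': 4, 'h': 3, 'y': 10, 'f': 0, 'c': 5, 'g': 2}
del 'y' → {'q': 4, 'h': 3, 'f': 0, 'c': 5, 'g': 2}
del 'g' → {'q': 4, 'h': 3, 'f': 0, 'c': 5}

{'q': 4, 'h': 3, 'f': 0, 'c': 5}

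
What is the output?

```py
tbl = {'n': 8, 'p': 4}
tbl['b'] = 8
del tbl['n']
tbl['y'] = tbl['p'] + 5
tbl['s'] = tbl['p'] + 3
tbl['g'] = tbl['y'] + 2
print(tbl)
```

{'p': 4, 'b': 8, 'y': 9, 's': 7, 'g': 11}

tbl['b'] = 8 → {'n': 8, 'p': 4, 'b': 8}
del 'n' → {'p': 4, 'b': 8}
tbl['y'] = tbl['p']+5 = 9 → {'p': 4, 'b': 8, 'y': 9}
tbl['s'] = tbl['p']+3 = 7 → {'p': 4, 'b': 8, 'y': 9, 's': 7}
tbl['g'] = tbl['y']+2 = 11 → {'p': 4, 'b': 8, 'y': 9, 's': 7, 'g': 11}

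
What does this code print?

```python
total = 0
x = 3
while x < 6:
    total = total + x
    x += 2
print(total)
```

8

x=3: total = 0+3 = 3
x=5: total = 3+5 = 8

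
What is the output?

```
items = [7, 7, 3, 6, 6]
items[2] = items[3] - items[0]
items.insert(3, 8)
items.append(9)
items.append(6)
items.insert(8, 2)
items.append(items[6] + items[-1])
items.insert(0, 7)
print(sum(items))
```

items[2] = items[3]-items[0] = 6-7 = -1 → [7, 7, -1, 6, 6]
insert 8 at 3 → [7, 7, -1, 8, 6, 6]
append 9 → [7, 7, -1, 8, 6, 6, 9]
append 6 → [7, 7, -1, 8, 6, 6, 9, 6]
insert 2 at 8 → [7, 7, -1, 8, 6, 6, 9, 6, 2]
append items[6]+items[-1] = 9+2 = 11 → [7, 7, -1, 8, 6, 6, 9, 6, 2, 11]
insert 7 at 0 → [7, 7, 7, -1, 8, 6, 6, 9, 6, 2, 11]
sum = 68

68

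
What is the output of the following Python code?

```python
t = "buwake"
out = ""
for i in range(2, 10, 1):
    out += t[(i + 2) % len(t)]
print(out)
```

kebuwake

i=2: add t[4]='k' → 'k'
i=3: add t[5]='e' → 'ke'
i=4: add t[0]='b' → 'keb'
i=5: add t[1]='u' → 'kebu'
i=6: add t[2]='w' → 'kebuw'
i=7: add t[3]='a' → 'kebuwa'
i=8: add t[4]='k' → 'kebuwak'
i=9: add t[5]='e' → 'kebuwake'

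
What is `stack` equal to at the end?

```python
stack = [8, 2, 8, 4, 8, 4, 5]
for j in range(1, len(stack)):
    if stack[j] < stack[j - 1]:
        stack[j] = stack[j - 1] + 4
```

[8, 12, 16, 20, 24, 28, 32]

j=1: 2<8, stack[1] = 8+4 = 12 → [8, 12, 8, 4, 8, 4, 5]
j=2: 8<12, stack[2] = 12+4 = 16 → [8, 12, 16, 4, 8, 4, 5]
j=3: 4<16, stack[3] = 16+4 = 20 → [8, 12, 16, 20, 8, 4, 5]
j=4: 8<20, stack[4] = 20+4 = 24 → [8, 12, 16, 20, 24, 4, 5]
j=5: 4<24, stack[5] = 24+4 = 28 → [8, 12, 16, 20, 24, 28, 5]
j=6: 5<28, stack[6] = 28+4 = 32 → [8, 12, 16, 20, 24, 28, 32]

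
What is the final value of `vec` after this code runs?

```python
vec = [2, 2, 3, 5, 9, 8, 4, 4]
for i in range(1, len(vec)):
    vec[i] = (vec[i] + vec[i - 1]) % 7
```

i=1: vec[1] = (2+2)%7 = 4 → [2, 4, 3, 5, 9, 8, 4, 4]
i=2: vec[2] = (3+4)%7 = 0 → [2, 4, 0, 5, 9, 8, 4, 4]
i=3: vec[3] = (5+0)%7 = 5 → [2, 4, 0, 5, 9, 8, 4, 4]
i=4: vec[4] = (9+5)%7 = 0 → [2, 4, 0, 5, 0, 8, 4, 4]
i=5: vec[5] = (8+0)%7 = 1 → [2, 4, 0, 5, 0, 1, 4, 4]
i=6: vec[6] = (4+1)%7 = 5 → [2, 4, 0, 5, 0, 1, 5, 4]
i=7: vec[7] = (4+5)%7 = 2 → [2, 4, 0, 5, 0, 1, 5, 2]

[2, 4, 0, 5, 0, 1, 5, 2]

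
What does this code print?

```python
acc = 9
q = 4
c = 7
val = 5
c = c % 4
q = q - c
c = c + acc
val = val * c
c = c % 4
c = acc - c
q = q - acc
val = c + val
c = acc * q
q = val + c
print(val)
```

69

c = 7%4 = 3
q = 4-3 = 1
c = 3+9 = 12
val = 5*12 = 60
c = 12%4 = 0
c = 9-0 = 9
q = 1-9 = -8
val = 9+60 = 69
c = 9*(-8) = -72
q = 69+(-72) = -3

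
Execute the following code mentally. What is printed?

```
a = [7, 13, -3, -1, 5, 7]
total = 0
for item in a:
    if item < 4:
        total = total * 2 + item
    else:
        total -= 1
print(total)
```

item=7: not <4, total = 0-1 = -1
item=13: not <4, total = (-1)-1 = -2
item=-3: <4, total = (-2)*2+(-3) = -7
item=-1: <4, total = (-7)*2+(-1) = -15
item=5: not <4, total = (-15)-1 = -16
item=7: not <4, total = (-16)-1 = -17

-17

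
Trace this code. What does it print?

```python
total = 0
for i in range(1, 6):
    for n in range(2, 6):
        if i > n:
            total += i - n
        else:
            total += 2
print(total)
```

38

i=1,n=2: not 1>2, total = 0+2 = 2
i=1,n=3: not 1>3, total = 2+2 = 4
i=1,n=4: not 1>4, total = 4+2 = 6
i=1,n=5: not 1>5, total = 6+2 = 8
i=2,n=2: not 2>2, total = 8+2 = 10
i=2,n=3: not 2>3, total = 10+2 = 12
i=2,n=4: not 2>4, total = 12+2 = 14
i=2,n=5: not 2>5, total = 14+2 = 16
i=3,n=2: 3>2, total = 16+1 = 17
i=3,n=3: not 3>3, total = 17+2 = 19
i=3,n=4: not 3>4, total = 19+2 = 21
i=3,n=5: not 3>5, total = 21+2 = 23
i=4,n=2: 4>2, total = 23+2 = 25
i=4,n=3: 4>3, total = 25+1 = 26
i=4,n=4: not 4>4, total = 26+2 = 28
i=4,n=5: not 4>5, total = 28+2 = 30
i=5,n=2: 5>2, total = 30+3 = 33
i=5,n=3: 5>3, total = 33+2 = 35
i=5,n=4: 5>4, total = 35+1 = 36
i=5,n=5: not 5>5, total = 36+2 = 38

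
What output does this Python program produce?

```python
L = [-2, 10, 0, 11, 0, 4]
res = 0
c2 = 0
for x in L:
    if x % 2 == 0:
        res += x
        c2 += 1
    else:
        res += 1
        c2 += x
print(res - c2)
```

-3

x=-2: even, res = 0+(-2) = -2; c2=1
x=10: even, res = (-2)+10 = 8; c2=2
x=0: even, res = 8+0 = 8; c2=3
x=11: not even, res = 8+1 = 9; c2=14
x=0: even, res = 9+0 = 9; c2=15
x=4: even, res = 9+4 = 13; c2=16
res-c2 = 13-16 = -3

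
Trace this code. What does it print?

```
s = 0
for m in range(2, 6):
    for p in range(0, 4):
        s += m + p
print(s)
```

m=2,p=0: s = 0+2 = 2
m=2,p=1: s = 2+3 = 5
m=2,p=2: s = 5+4 = 9
m=2,p=3: s = 9+5 = 14
m=3,p=0: s = 14+3 = 17
m=3,p=1: s = 17+4 = 21
m=3,p=2: s = 21+5 = 26
m=3,p=3: s = 26+6 = 32
m=4,p=0: s = 32+4 = 36
m=4,p=1: s = 36+5 = 41
m=4,p=2: s = 41+6 = 47
m=4,p=3: s = 47+7 = 54
m=5,p=0: s = 54+5 = 59
m=5,p=1: s = 59+6 = 65
m=5,p=2: s = 65+7 = 72
m=5,p=3: s = 72+8 = 80

80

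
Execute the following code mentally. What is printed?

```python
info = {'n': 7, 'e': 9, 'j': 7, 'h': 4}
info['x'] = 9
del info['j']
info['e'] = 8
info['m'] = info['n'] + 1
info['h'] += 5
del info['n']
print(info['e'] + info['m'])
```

info['x'] = 9 → {'n': 7, 'e': 9, 'j': 7, 'h': 4, 'x': 9}
del 'j' → {'n': 7, 'e': 9, 'h': 4, 'x': 9}
info['e'] = 8 → {'n': 7, 'e': 8, 'h': 4, 'x': 9}
info['m'] = info['n']+1 = 8 → {'n': 7, 'e': 8, 'h': 4, 'x': 9, 'm': 8}
info['h'] = 4+5 = 9 → {'n': 7, 'e': 8, 'h': 9, 'x': 9, 'm': 8}
del 'n' → {'e': 8, 'h': 9, 'x': 9, 'm': 8}
info['e']+info['m'] = 8+8 = 16

16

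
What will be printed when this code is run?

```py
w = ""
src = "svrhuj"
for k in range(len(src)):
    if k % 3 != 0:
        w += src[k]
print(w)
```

k=0: skip
k=1: add 'v' → 'v'
k=2: add 'r' → 'vr'
k=3: skip
k=4: add 'u' → 'vru'
k=5: add 'j' → 'vruj'

vruj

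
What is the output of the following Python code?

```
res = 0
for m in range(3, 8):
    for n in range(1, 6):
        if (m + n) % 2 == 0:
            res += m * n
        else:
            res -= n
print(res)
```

159

m=3,n=1: even sum, res = 0+3 = 3
m=3,n=2: odd sum, res = 3-2 = 1
m=3,n=3: even sum, res = 1+9 = 10
m=3,n=4: odd sum, res = 10-4 = 6
m=3,n=5: even sum, res = 6+15 = 21
m=4,n=1: odd sum, res = 21-1 = 20
m=4,n=2: even sum, res = 20+8 = 28
m=4,n=3: odd sum, res = 28-3 = 25
m=4,n=4: even sum, res = 25+16 = 41
m=4,n=5: odd sum, res = 41-5 = 36
m=5,n=1: even sum, res = 36+5 = 41
m=5,n=2: odd sum, res = 41-2 = 39
m=5,n=3: even sum, res = 39+15 = 54
m=5,n=4: odd sum, res = 54-4 = 50
m=5,n=5: even sum, res = 50+25 = 75
m=6,n=1: odd sum, res = 75-1 = 74
m=6,n=2: even sum, res = 74+12 = 86
m=6,n=3: odd sum, res = 86-3 = 83
m=6,n=4: even sum, res = 83+24 = 107
m=6,n=5: odd sum, res = 107-5 = 102
m=7,n=1: even sum, res = 102+7 = 109
m=7,n=2: odd sum, res = 109-2 = 107
m=7,n=3: even sum, res = 107+21 = 128
m=7,n=4: odd sum, res = 128-4 = 124
m=7,n=5: even sum, res = 124+35 = 159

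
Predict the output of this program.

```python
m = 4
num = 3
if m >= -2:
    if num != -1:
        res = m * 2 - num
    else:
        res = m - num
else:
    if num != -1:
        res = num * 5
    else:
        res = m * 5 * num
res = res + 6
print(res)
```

11

m=4, num=3
m >= -2 is True; num != -1 is True
→ res = m * 2 - num = 5
res = 5+6 = 11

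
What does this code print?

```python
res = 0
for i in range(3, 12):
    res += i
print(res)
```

63

i=3: res = 0+3 = 3
i=4: res = 3+4 = 7
i=5: res = 7+5 = 12
i=6: res = 12+6 = 18
i=7: res = 18+7 = 25
i=8: res = 25+8 = 33
i=9: res = 33+9 = 42
i=10: res = 42+10 = 52
i=11: res = 52+11 = 63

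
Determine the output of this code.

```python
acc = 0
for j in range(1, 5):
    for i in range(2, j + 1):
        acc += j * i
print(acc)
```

55

j=2,i=2: acc = 0+4 = 4
j=3,i=2: acc = 4+6 = 10
j=3,i=3: acc = 10+9 = 19
j=4,i=2: acc = 19+8 = 27
j=4,i=3: acc = 27+12 = 39
j=4,i=4: acc = 39+16 = 55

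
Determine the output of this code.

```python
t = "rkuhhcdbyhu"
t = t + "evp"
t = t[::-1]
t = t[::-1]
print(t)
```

+ 'evp' → 'rkuhhcdbyhuevp'
reverse → 'pveuhybdchhukr'
reverse → 'rkuhhcdbyhuevp'

rkuhhcdbyhuevp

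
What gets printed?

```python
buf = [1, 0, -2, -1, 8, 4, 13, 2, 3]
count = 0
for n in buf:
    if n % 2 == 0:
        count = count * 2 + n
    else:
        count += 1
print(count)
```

n=1: not even, count = 0+1 = 1
n=0: even, count = 1*2+0 = 2
n=-2: even, count = 2*2+(-2) = 2
n=-1: not even, count = 2+1 = 3
n=8: even, count = 3*2+8 = 14
n=4: even, count = 14*2+4 = 32
n=13: not even, count = 32+1 = 33
n=2: even, count = 33*2+2 = 68
n=3: not even, count = 68+1 = 69

69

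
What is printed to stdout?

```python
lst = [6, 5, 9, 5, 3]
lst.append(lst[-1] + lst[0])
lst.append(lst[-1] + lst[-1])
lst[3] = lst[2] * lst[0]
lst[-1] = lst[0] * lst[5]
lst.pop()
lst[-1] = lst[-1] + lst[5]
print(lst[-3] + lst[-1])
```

72

append lst[-1]+lst[0] = 3+6 = 9 → [6, 5, 9, 5, 3, 9]
append lst[-1]+lst[-1] = 9+9 = 18 → [6, 5, 9, 5, 3, 9, 18]
lst[3] = lst[2]*lst[0] = 9*6 = 54 → [6, 5, 9, 54, 3, 9, 18]
lst[-1] = lst[0]*lst[5] = 6*9 = 54 → [6, 5, 9, 54, 3, 9, 54]
pop() removes 54 → [6, 5, 9, 54, 3, 9]
lst[-1] = lst[-1]+lst[5] = 9+9 = 18 → [6, 5, 9, 54, 3, 18]
lst[-3]+lst[-1] = 54+18 = 72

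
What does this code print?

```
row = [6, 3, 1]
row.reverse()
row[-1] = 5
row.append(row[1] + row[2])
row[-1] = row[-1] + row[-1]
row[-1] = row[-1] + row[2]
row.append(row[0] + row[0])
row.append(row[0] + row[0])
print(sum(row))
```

reverse → [1, 3, 6]
row[-1] = 5 → [1, 3, 5]
append row[1]+row[2] = 3+5 = 8 → [1, 3, 5, 8]
row[-1] = row[-1]+row[-1] = 8+8 = 16 → [1, 3, 5, 16]
row[-1] = row[-1]+row[2] = 16+5 = 21 → [1, 3, 5, 21]
append row[0]+row[0] = 1+1 = 2 → [1, 3, 5, 21, 2]
append row[0]+row[0] = 1+1 = 2 → [1, 3, 5, 21, 2, 2]
sum = 34

34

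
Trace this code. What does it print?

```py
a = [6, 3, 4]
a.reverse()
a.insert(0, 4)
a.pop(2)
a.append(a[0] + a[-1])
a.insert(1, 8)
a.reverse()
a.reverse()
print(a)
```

reverse → [4, 3, 6]
insert 4 at 0 → [4, 4, 3, 6]
pop(2) removes 3 → [4, 4, 6]
append a[0]+a[-1] = 4+6 = 10 → [4, 4, 6, 10]
insert 8 at 1 → [4, 8, 4, 6, 10]
reverse → [10, 6, 4, 8, 4]
reverse → [4, 8, 4, 6, 10]

[4, 8, 4, 6, 10]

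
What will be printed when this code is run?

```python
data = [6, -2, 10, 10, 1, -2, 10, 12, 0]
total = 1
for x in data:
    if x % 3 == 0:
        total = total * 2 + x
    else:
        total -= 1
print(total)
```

32

x=6: %3==0, total = 1*2+6 = 8
x=-2: not %3==0, total = 8-1 = 7
x=10: not %3==0, total = 7-1 = 6
x=10: not %3==0, total = 6-1 = 5
x=1: not %3==0, total = 5-1 = 4
x=-2: not %3==0, total = 4-1 = 3
x=10: not %3==0, total = 3-1 = 2
x=12: %3==0, total = 2*2+12 = 16
x=0: %3==0, total = 16*2+0 = 32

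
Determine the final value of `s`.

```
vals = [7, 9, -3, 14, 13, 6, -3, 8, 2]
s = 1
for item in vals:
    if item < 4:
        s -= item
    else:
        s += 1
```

item=7: not <4, s = 1+1 = 2
item=9: not <4, s = 2+1 = 3
item=-3: <4, s = 3-(-3) = 6
item=14: not <4, s = 6+1 = 7
item=13: not <4, s = 7+1 = 8
item=6: not <4, s = 8+1 = 9
item=-3: <4, s = 9-(-3) = 12
item=8: not <4, s = 12+1 = 13
item=2: <4, s = 13-2 = 11

11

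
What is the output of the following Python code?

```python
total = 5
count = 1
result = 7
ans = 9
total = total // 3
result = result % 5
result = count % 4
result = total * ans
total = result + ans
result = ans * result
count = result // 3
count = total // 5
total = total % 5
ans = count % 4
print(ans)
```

3

total = 5//3 = 1
result = 7%5 = 2
result = 1%4 = 1
result = 1*9 = 9
total = 9+9 = 18
result = 9*9 = 81
count = 81//3 = 27
count = 18//5 = 3
total = 18%5 = 3
ans = 3%4 = 3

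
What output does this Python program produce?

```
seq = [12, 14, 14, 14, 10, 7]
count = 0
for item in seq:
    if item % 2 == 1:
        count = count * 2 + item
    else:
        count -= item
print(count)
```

-121

item=12: not odd, count = 0-12 = -12
item=14: not odd, count = (-12)-14 = -26
item=14: not odd, count = (-26)-14 = -40
item=14: not odd, count = (-40)-14 = -54
item=10: not odd, count = (-54)-10 = -64
item=7: odd, count = (-64)*2+7 = -121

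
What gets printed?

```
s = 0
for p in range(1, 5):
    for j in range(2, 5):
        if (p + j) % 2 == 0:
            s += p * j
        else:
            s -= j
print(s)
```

30

p=1,j=2: odd sum, s = 0-2 = -2
p=1,j=3: even sum, s = (-2)+3 = 1
p=1,j=4: odd sum, s = 1-4 = -3
p=2,j=2: even sum, s = (-3)+4 = 1
p=2,j=3: odd sum, s = 1-3 = -2
p=2,j=4: even sum, s = (-2)+8 = 6
p=3,j=2: odd sum, s = 6-2 = 4
p=3,j=3: even sum, s = 4+9 = 13
p=3,j=4: odd sum, s = 13-4 = 9
p=4,j=2: even sum, s = 9+8 = 17
p=4,j=3: odd sum, s = 17-3 = 14
p=4,j=4: even sum, s = 14+16 = 30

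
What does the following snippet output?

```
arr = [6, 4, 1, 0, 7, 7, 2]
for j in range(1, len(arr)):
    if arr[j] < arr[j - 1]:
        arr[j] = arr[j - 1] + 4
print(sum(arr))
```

126

j=1: 4<6, arr[1] = 6+4 = 10 → [6, 10, 1, 0, 7, 7, 2]
j=2: 1<10, arr[2] = 10+4 = 14 → [6, 10, 14, 0, 7, 7, 2]
j=3: 0<14, arr[3] = 14+4 = 18 → [6, 10, 14, 18, 7, 7, 2]
j=4: 7<18, arr[4] = 18+4 = 22 → [6, 10, 14, 18, 22, 7, 2]
j=5: 7<22, arr[5] = 22+4 = 26 → [6, 10, 14, 18, 22, 26, 2]
j=6: 2<26, arr[6] = 26+4 = 30 → [6, 10, 14, 18, 22, 26, 30]
sum = 126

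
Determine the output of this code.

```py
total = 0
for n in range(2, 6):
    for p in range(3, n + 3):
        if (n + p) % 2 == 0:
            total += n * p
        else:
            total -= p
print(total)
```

n=2,p=3: odd sum, total = 0-3 = -3
n=2,p=4: even sum, total = (-3)+8 = 5
n=3,p=3: even sum, total = 5+9 = 14
n=3,p=4: odd sum, total = 14-4 = 10
n=3,p=5: even sum, total = 10+15 = 25
n=4,p=3: odd sum, total = 25-3 = 22
n=4,p=4: even sum, total = 22+16 = 38
n=4,p=5: odd sum, total = 38-5 = 33
n=4,p=6: even sum, total = 33+24 = 57
n=5,p=3: even sum, total = 57+15 = 72
n=5,p=4: odd sum, total = 72-4 = 68
n=5,p=5: even sum, total = 68+25 = 93
n=5,p=6: odd sum, total = 93-6 = 87
n=5,p=7: even sum, total = 87+35 = 122

122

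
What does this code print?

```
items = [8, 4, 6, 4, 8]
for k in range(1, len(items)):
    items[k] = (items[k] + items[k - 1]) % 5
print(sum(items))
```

15

k=1: items[1] = (4+8)%5 = 2 → [8, 2, 6, 4, 8]
k=2: items[2] = (6+2)%5 = 3 → [8, 2, 3, 4, 8]
k=3: items[3] = (4+3)%5 = 2 → [8, 2, 3, 2, 8]
k=4: items[4] = (8+2)%5 = 0 → [8, 2, 3, 2, 0]
sum = 15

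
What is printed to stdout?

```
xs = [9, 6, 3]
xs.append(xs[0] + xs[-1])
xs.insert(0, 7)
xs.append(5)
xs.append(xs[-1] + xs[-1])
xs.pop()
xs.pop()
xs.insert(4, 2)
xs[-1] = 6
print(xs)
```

[7, 9, 6, 3, 2, 6]

append xs[0]+xs[-1] = 9+3 = 12 → [9, 6, 3, 12]
insert 7 at 0 → [7, 9, 6, 3, 12]
append 5 → [7, 9, 6, 3, 12, 5]
append xs[-1]+xs[-1] = 5+5 = 10 → [7, 9, 6, 3, 12, 5, 10]
pop() removes 10 → [7, 9, 6, 3, 12, 5]
pop() removes 5 → [7, 9, 6, 3, 12]
insert 2 at 4 → [7, 9, 6, 3, 2, 12]
xs[-1] = 6 → [7, 9, 6, 3, 2, 6]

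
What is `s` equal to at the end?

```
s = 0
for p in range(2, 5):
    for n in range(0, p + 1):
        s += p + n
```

p=2,n=0: s = 0+2 = 2
p=2,n=1: s = 2+3 = 5
p=2,n=2: s = 5+4 = 9
p=3,n=0: s = 9+3 = 12
p=3,n=1: s = 12+4 = 16
p=3,n=2: s = 16+5 = 21
p=3,n=3: s = 21+6 = 27
p=4,n=0: s = 27+4 = 31
p=4,n=1: s = 31+5 = 36
p=4,n=2: s = 36+6 = 42
p=4,n=3: s = 42+7 = 49
p=4,n=4: s = 49+8 = 57

57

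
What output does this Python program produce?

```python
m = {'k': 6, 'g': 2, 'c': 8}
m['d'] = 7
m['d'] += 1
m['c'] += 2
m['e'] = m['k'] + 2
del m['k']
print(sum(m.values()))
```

m['d'] = 7 → {'k': 6, 'g': 2, 'c': 8, 'd': 7}
m['d'] = 7+1 = 8 → {'k': 6, 'g': 2, 'c': 8, 'd': 8}
m['c'] = 8+2 = 10 → {'k': 6, 'g': 2, 'c': 10, 'd': 8}
m['e'] = m['k']+2 = 8 → {'k': 6, 'g': 2, 'c': 10, 'd': 8, 'e': 8}
del 'k' → {'g': 2, 'c': 10, 'd': 8, 'e': 8}
sum of values = 28

28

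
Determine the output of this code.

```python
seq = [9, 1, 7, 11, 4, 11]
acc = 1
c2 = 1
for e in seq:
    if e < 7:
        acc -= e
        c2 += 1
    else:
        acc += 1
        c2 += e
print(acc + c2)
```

41

e=9: not <7, acc = 1+1 = 2; c2=10
e=1: <7, acc = 2-1 = 1; c2=11
e=7: not <7, acc = 1+1 = 2; c2=18
e=11: not <7, acc = 2+1 = 3; c2=29
e=4: <7, acc = 3-4 = -1; c2=30
e=11: not <7, acc = (-1)+1 = 0; c2=41
acc+c2 = 0+41 = 41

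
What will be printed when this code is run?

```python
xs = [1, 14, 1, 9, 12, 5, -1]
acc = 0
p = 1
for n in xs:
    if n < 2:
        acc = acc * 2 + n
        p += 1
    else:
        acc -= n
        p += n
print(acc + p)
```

-59

n=1: <2, acc = 0*2+1 = 1; p=2
n=14: not <2, acc = 1-14 = -13; p=16
n=1: <2, acc = (-13)*2+1 = -25; p=17
n=9: not <2, acc = (-25)-9 = -34; p=26
n=12: not <2, acc = (-34)-12 = -46; p=38
n=5: not <2, acc = (-46)-5 = -51; p=43
n=-1: <2, acc = (-51)*2+(-1) = -103; p=44
acc+p = (-103)+44 = -59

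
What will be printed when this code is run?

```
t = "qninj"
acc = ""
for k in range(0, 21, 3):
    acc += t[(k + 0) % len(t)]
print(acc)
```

k=0: add t[0]='q' → 'q'
k=3: add t[3]='n' → 'qn'
k=6: add t[1]='n' → 'qnn'
k=9: add t[4]='j' → 'qnnj'
k=12: add t[2]='i' → 'qnnji'
k=15: add t[0]='q' → 'qnnjiq'
k=18: add t[3]='n' → 'qnnjiqn'

qnnjiqn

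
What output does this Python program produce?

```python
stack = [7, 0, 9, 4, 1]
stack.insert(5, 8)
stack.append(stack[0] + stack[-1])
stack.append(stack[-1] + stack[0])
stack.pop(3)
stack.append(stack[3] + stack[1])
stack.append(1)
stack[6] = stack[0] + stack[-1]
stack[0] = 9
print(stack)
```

[9, 0, 9, 1, 8, 15, 8, 1, 1]

insert 8 at 5 → [7, 0, 9, 4, 1, 8]
append stack[0]+stack[-1] = 7+8 = 15 → [7, 0, 9, 4, 1, 8, 15]
append stack[-1]+stack[0] = 15+7 = 22 → [7, 0, 9, 4, 1, 8, 15, 22]
pop(3) removes 4 → [7, 0, 9, 1, 8, 15, 22]
append stack[3]+stack[1] = 1+0 = 1 → [7, 0, 9, 1, 8, 15, 22, 1]
append 1 → [7, 0, 9, 1, 8, 15, 22, 1, 1]
stack[6] = stack[0]+stack[-1] = 7+1 = 8 → [7, 0, 9, 1, 8, 15, 8, 1, 1]
stack[0] = 9 → [9, 0, 9, 1, 8, 15, 8, 1, 1]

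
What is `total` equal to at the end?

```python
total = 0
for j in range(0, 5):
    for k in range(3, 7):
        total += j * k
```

j=0,k=3: total = 0+0 = 0
j=0,k=4: total = 0+0 = 0
j=0,k=5: total = 0+0 = 0
j=0,k=6: total = 0+0 = 0
j=1,k=3: total = 0+3 = 3
j=1,k=4: total = 3+4 = 7
j=1,k=5: total = 7+5 = 12
j=1,k=6: total = 12+6 = 18
j=2,k=3: total = 18+6 = 24
j=2,k=4: total = 24+8 = 32
j=2,k=5: total = 32+10 = 42
j=2,k=6: total = 42+12 = 54
j=3,k=3: total = 54+9 = 63
j=3,k=4: total = 63+12 = 75
j=3,k=5: total = 75+15 = 90
j=3,k=6: total = 90+18 = 108
j=4,k=3: total = 108+12 = 120
j=4,k=4: total = 120+16 = 136
j=4,k=5: total = 136+20 = 156
j=4,k=6: total = 156+24 = 180

180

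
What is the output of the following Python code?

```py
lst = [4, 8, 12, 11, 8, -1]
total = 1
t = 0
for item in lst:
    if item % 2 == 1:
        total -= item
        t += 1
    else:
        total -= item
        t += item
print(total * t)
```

item=4: not odd, total = 1-4 = -3; t=4
item=8: not odd, total = (-3)-8 = -11; t=12
item=12: not odd, total = (-11)-12 = -23; t=24
item=11: odd, total = (-23)-11 = -34; t=25
item=8: not odd, total = (-34)-8 = -42; t=33
item=-1: odd, total = (-42)-(-1) = -41; t=34
total*t = (-41)*34 = -1394

-1394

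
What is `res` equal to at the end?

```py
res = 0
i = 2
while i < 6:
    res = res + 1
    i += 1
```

i=2: res = 0+1 = 1
i=3: res = 1+1 = 2
i=4: res = 2+1 = 3
i=5: res = 3+1 = 4

4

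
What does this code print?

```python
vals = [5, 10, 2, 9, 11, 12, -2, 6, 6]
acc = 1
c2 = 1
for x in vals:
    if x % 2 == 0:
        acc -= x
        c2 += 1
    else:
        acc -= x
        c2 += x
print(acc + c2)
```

x=5: not even, acc = 1-5 = -4; c2=6
x=10: even, acc = (-4)-10 = -14; c2=7
x=2: even, acc = (-14)-2 = -16; c2=8
x=9: not even, acc = (-16)-9 = -25; c2=17
x=11: not even, acc = (-25)-11 = -36; c2=28
x=12: even, acc = (-36)-12 = -48; c2=29
x=-2: even, acc = (-48)-(-2) = -46; c2=30
x=6: even, acc = (-46)-6 = -52; c2=31
x=6: even, acc = (-52)-6 = -58; c2=32
acc+c2 = (-58)+32 = -26

-26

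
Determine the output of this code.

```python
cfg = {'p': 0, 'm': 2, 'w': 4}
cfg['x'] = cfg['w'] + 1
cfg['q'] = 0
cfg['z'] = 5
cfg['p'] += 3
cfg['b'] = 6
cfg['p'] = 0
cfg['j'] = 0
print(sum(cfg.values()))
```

22

cfg['x'] = cfg['w']+1 = 5 → {'p': 0, 'm': 2, 'w': 4, 'x': 5}
cfg['q'] = 0 → {'p': 0, 'm': 2, 'w': 4, 'x': 5, 'q': 0}
cfg['z'] = 5 → {'p': 0, 'm': 2, 'w': 4, 'x': 5, 'q': 0, 'z': 5}
cfg['p'] = 0+3 = 3 → {'p': 3, 'm': 2, 'w': 4, 'x': 5, 'q': 0, 'z': 5}
cfg['b'] = 6 → {'p': 3, 'm': 2, 'w': 4, 'x': 5, 'q': 0, 'z': 5, 'b': 6}
cfg['p'] = 0 → {'p': 0, 'm': 2, 'w': 4, 'x': 5, 'q': 0, 'z': 5, 'b': 6}
cfg['j'] = 0 → {'p': 0, 'm': 2, 'w': 4, 'x': 5, 'q': 0, 'z': 5, 'b': 6, 'j': 0}
sum of values = 22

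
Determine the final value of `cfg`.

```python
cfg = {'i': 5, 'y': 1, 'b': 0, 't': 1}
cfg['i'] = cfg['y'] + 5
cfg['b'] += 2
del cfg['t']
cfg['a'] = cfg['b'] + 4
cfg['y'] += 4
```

cfg['i'] = cfg['y']+5 = 6 → {'i': 6, 'y': 1, 'b': 0, 't': 1}
cfg['b'] = 0+2 = 2 → {'i': 6, 'y': 1, 'b': 2, 't': 1}
del 't' → {'i': 6, 'y': 1, 'b': 2}
cfg['a'] = cfg['b']+4 = 6 → {'i': 6, 'y': 1, 'b': 2, 'a': 6}
cfg['y'] = 1+4 = 5 → {'i': 6, 'y': 5, 'b': 2, 'a': 6}

{'i': 6, 'y': 5, 'b': 2, 'a': 6}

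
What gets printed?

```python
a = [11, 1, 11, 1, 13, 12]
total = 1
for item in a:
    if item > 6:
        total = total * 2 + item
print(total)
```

186

item=11: >6, total = 1*2+11 = 13
item=1: not >6
item=11: >6, total = 13*2+11 = 37
item=1: not >6
item=13: >6, total = 37*2+13 = 87
item=12: >6, total = 87*2+12 = 186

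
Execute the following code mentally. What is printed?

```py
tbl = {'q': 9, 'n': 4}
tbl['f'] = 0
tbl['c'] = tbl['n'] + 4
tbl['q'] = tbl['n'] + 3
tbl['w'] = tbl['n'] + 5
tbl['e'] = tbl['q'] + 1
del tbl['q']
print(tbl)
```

tbl['f'] = 0 → {'q': 9, 'n': 4, 'f': 0}
tbl['c'] = tbl['n']+4 = 8 → {'q': 9, 'n': 4, 'f': 0, 'c': 8}
tbl['q'] = tbl['n']+3 = 7 → {'q': 7, 'n': 4, 'f': 0, 'c': 8}
tbl['w'] = tbl['n']+5 = 9 → {'q': 7, 'n': 4, 'f': 0, 'c': 8, 'w': 9}
tbl['e'] = tbl['q']+1 = 8 → {'q': 7, 'n': 4, 'f': 0, 'c': 8, 'w': 9, 'e': 8}
del 'q' → {'n': 4, 'f': 0, 'c': 8, 'w': 9, 'e': 8}

{'n': 4, 'f': 0, 'c': 8, 'w': 9, 'e': 8}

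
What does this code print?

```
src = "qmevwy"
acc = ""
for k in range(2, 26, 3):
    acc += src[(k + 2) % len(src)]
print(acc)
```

wmwmwmwm

k=2: add src[4]='w' → 'w'
k=5: add src[1]='m' → 'wm'
k=8: add src[4]='w' → 'wmw'
k=11: add src[1]='m' → 'wmwm'
k=14: add src[4]='w' → 'wmwmw'
k=17: add src[1]='m' → 'wmwmwm'
k=20: add src[4]='w' → 'wmwmwmw'
k=23: add src[1]='m' → 'wmwmwmwm'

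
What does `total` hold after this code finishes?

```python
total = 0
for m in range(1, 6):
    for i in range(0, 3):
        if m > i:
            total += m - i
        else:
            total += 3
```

40

m=1,i=0: 1>0, total = 0+1 = 1
m=1,i=1: not 1>1, total = 1+3 = 4
m=1,i=2: not 1>2, total = 4+3 = 7
m=2,i=0: 2>0, total = 7+2 = 9
m=2,i=1: 2>1, total = 9+1 = 10
m=2,i=2: not 2>2, total = 10+3 = 13
m=3,i=0: 3>0, total = 13+3 = 16
m=3,i=1: 3>1, total = 16+2 = 18
m=3,i=2: 3>2, total = 18+1 = 19
m=4,i=0: 4>0, total = 19+4 = 23
m=4,i=1: 4>1, total = 23+3 = 26
m=4,i=2: 4>2, total = 26+2 = 28
m=5,i=0: 5>0, total = 28+5 = 33
m=5,i=1: 5>1, total = 33+4 = 37
m=5,i=2: 5>2, total = 37+3 = 40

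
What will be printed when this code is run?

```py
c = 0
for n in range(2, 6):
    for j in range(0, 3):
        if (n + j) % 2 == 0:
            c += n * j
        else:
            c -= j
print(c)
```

n=2,j=0: even sum, c = 0+0 = 0
n=2,j=1: odd sum, c = 0-1 = -1
n=2,j=2: even sum, c = (-1)+4 = 3
n=3,j=0: odd sum, c = 3-0 = 3
n=3,j=1: even sum, c = 3+3 = 6
n=3,j=2: odd sum, c = 6-2 = 4
n=4,j=0: even sum, c = 4+0 = 4
n=4,j=1: odd sum, c = 4-1 = 3
n=4,j=2: even sum, c = 3+8 = 11
n=5,j=0: odd sum, c = 11-0 = 11
n=5,j=1: even sum, c = 11+5 = 16
n=5,j=2: odd sum, c = 16-2 = 14

14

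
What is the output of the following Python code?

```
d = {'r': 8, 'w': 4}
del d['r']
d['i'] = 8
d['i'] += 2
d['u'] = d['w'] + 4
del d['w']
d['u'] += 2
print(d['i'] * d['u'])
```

100

del 'r' → {'w': 4}
d['i'] = 8 → {'w': 4, 'i': 8}
d['i'] = 8+2 = 10 → {'w': 4, 'i': 10}
d['u'] = d['w']+4 = 8 → {'w': 4, 'i': 10, 'u': 8}
del 'w' → {'i': 10, 'u': 8}
d['u'] = 8+2 = 10 → {'i': 10, 'u': 10}
d['i']*d['u'] = 10*10 = 100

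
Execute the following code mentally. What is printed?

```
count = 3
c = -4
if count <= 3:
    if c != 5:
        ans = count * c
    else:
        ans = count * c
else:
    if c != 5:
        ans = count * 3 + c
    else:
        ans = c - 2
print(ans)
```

count=3, c=-4
count <= 3 is True; c != 5 is True
→ ans = count * c = -12

-12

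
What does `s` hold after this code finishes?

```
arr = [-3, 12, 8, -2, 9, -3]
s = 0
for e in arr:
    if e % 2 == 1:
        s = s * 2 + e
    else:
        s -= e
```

e=-3: odd, s = 0*2+(-3) = -3
e=12: not odd, s = (-3)-12 = -15
e=8: not odd, s = (-15)-8 = -23
e=-2: not odd, s = (-23)-(-2) = -21
e=9: odd, s = (-21)*2+9 = -33
e=-3: odd, s = (-33)*2+(-3) = -69

-69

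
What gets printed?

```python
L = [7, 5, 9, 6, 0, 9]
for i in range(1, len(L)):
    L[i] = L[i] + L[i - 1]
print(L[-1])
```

36

i=1: L[1] = 5+7 = 12 → [7, 12, 9, 6, 0, 9]
i=2: L[2] = 9+12 = 21 → [7, 12, 21, 6, 0, 9]
i=3: L[3] = 6+21 = 27 → [7, 12, 21, 27, 0, 9]
i=4: L[4] = 0+27 = 27 → [7, 12, 21, 27, 27, 9]
i=5: L[5] = 9+27 = 36 → [7, 12, 21, 27, 27, 36]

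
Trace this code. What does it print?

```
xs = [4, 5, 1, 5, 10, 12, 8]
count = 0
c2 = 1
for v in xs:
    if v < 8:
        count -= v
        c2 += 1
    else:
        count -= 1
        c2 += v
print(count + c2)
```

v=4: <8, count = 0-4 = -4; c2=2
v=5: <8, count = (-4)-5 = -9; c2=3
v=1: <8, count = (-9)-1 = -10; c2=4
v=5: <8, count = (-10)-5 = -15; c2=5
v=10: not <8, count = (-15)-1 = -16; c2=15
v=12: not <8, count = (-16)-1 = -17; c2=27
v=8: not <8, count = (-17)-1 = -18; c2=35
count+c2 = (-18)+35 = 17

17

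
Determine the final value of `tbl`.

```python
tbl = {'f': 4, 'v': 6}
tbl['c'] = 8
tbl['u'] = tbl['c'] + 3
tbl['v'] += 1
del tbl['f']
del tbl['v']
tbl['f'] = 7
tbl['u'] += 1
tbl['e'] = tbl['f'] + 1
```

{'c': 8, 'u': 12, 'f': 7, 'e': 8}

tbl['c'] = 8 → {'f': 4, 'v': 6, 'c': 8}
tbl['u'] = tbl['c']+3 = 11 → {'f': 4, 'v': 6, 'c': 8, 'u': 11}
tbl['v'] = 6+1 = 7 → {'f': 4, 'v': 7, 'c': 8, 'u': 11}
del 'f' → {'v': 7, 'c': 8, 'u': 11}
del 'v' → {'c': 8, 'u': 11}
tbl['f'] = 7 → {'c': 8, 'u': 11, 'f': 7}
tbl['u'] = 11+1 = 12 → {'c': 8, 'u': 12, 'f': 7}
tbl['e'] = tbl['f']+1 = 8 → {'c': 8, 'u': 12, 'f': 7, 'e': 8}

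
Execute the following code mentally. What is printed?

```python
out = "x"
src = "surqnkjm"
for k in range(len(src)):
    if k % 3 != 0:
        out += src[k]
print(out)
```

xurnkm

k=0: skip
k=1: add 'u' → 'xu'
k=2: add 'r' → 'xur'
k=3: skip
k=4: add 'n' → 'xurn'
k=5: add 'k' → 'xurnk'
k=6: skip
k=7: add 'm' → 'xurnkm'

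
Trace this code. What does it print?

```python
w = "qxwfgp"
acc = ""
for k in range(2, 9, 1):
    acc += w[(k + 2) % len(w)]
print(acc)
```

gpqxwfg

k=2: add w[4]='g' → 'g'
k=3: add w[5]='p' → 'gp'
k=4: add w[0]='q' → 'gpq'
k=5: add w[1]='x' → 'gpqx'
k=6: add w[2]='w' → 'gpqxw'
k=7: add w[3]='f' → 'gpqxwf'
k=8: add w[4]='g' → 'gpqxwfg'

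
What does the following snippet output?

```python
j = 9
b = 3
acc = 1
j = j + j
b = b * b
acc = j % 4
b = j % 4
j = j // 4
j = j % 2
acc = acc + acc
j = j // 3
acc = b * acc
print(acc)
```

8

j = 9+9 = 18
b = 3*3 = 9
acc = 18%4 = 2
b = 18%4 = 2
j = 18//4 = 4
j = 4%2 = 0
acc = 2+2 = 4
j = 0//3 = 0
acc = 2*4 = 8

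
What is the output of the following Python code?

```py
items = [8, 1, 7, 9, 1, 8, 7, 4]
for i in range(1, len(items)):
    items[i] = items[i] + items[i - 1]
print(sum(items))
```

204

i=1: items[1] = 1+8 = 9 → [8, 9, 7, 9, 1, 8, 7, 4]
i=2: items[2] = 7+9 = 16 → [8, 9, 16, 9, 1, 8, 7, 4]
i=3: items[3] = 9+16 = 25 → [8, 9, 16, 25, 1, 8, 7, 4]
i=4: items[4] = 1+25 = 26 → [8, 9, 16, 25, 26, 8, 7, 4]
i=5: items[5] = 8+26 = 34 → [8, 9, 16, 25, 26, 34, 7, 4]
i=6: items[6] = 7+34 = 41 → [8, 9, 16, 25, 26, 34, 41, 4]
i=7: items[7] = 4+41 = 45 → [8, 9, 16, 25, 26, 34, 41, 45]
sum = 204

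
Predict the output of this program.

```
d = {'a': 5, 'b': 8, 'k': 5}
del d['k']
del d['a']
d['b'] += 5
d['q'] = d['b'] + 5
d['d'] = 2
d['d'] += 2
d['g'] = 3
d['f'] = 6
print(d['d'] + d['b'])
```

17

del 'k' → {'a': 5, 'b': 8}
del 'a' → {'b': 8}
d['b'] = 8+5 = 13 → {'b': 13}
d['q'] = d['b']+5 = 18 → {'b': 13, 'q': 18}
d['d'] = 2 → {'b': 13, 'q': 18, 'd': 2}
d['d'] = 2+2 = 4 → {'b': 13, 'q': 18, 'd': 4}
d['g'] = 3 → {'b': 13, 'q': 18, 'd': 4, 'g': 3}
d['f'] = 6 → {'b': 13, 'q': 18, 'd': 4, 'g': 3, 'f': 6}
d['d']+d['b'] = 4+13 = 17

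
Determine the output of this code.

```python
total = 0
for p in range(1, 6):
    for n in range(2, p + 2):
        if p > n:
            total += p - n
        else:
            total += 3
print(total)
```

37

p=1,n=2: not 1>2, total = 0+3 = 3
p=2,n=2: not 2>2, total = 3+3 = 6
p=2,n=3: not 2>3, total = 6+3 = 9
p=3,n=2: 3>2, total = 9+1 = 10
p=3,n=3: not 3>3, total = 10+3 = 13
p=3,n=4: not 3>4, total = 13+3 = 16
p=4,n=2: 4>2, total = 16+2 = 18
p=4,n=3: 4>3, total = 18+1 = 19
p=4,n=4: not 4>4, total = 19+3 = 22
p=4,n=5: not 4>5, total = 22+3 = 25
p=5,n=2: 5>2, total = 25+3 = 28
p=5,n=3: 5>3, total = 28+2 = 30
p=5,n=4: 5>4, total = 30+1 = 31
p=5,n=5: not 5>5, total = 31+3 = 34
p=5,n=6: not 5>6, total = 34+3 = 37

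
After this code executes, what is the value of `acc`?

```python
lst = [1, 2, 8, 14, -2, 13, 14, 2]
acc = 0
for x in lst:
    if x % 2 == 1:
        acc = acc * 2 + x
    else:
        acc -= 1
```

5

x=1: odd, acc = 0*2+1 = 1
x=2: not odd, acc = 1-1 = 0
x=8: not odd, acc = 0-1 = -1
x=14: not odd, acc = (-1)-1 = -2
x=-2: not odd, acc = (-2)-1 = -3
x=13: odd, acc = (-3)*2+13 = 7
x=14: not odd, acc = 7-1 = 6
x=2: not odd, acc = 6-1 = 5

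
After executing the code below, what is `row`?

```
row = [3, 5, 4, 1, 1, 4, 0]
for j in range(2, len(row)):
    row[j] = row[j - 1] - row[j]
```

[3, 5, 1, 0, -1, -5, -5]

j=2: row[2] = 5-4 = 1 → [3, 5, 1, 1, 1, 4, 0]
j=3: row[3] = 1-1 = 0 → [3, 5, 1, 0, 1, 4, 0]
j=4: row[4] = 0-1 = -1 → [3, 5, 1, 0, -1, 4, 0]
j=5: row[5] = (-1)-4 = -5 → [3, 5, 1, 0, -1, -5, 0]
j=6: row[6] = (-5)-0 = -5 → [3, 5, 1, 0, -1, -5, -5]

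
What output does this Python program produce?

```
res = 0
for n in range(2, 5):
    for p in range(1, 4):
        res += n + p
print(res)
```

n=2,p=1: res = 0+3 = 3
n=2,p=2: res = 3+4 = 7
n=2,p=3: res = 7+5 = 12
n=3,p=1: res = 12+4 = 16
n=3,p=2: res = 16+5 = 21
n=3,p=3: res = 21+6 = 27
n=4,p=1: res = 27+5 = 32
n=4,p=2: res = 32+6 = 38
n=4,p=3: res = 38+7 = 45

45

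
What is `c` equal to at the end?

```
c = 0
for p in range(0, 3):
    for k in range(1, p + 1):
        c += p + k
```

p=1,k=1: c = 0+2 = 2
p=2,k=1: c = 2+3 = 5
p=2,k=2: c = 5+4 = 9

9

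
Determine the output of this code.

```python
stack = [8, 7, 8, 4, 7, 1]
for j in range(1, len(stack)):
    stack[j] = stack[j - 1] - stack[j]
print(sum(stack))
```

-46

j=1: stack[1] = 8-7 = 1 → [8, 1, 8, 4, 7, 1]
j=2: stack[2] = 1-8 = -7 → [8, 1, -7, 4, 7, 1]
j=3: stack[3] = (-7)-4 = -11 → [8, 1, -7, -11, 7, 1]
j=4: stack[4] = (-11)-7 = -18 → [8, 1, -7, -11, -18, 1]
j=5: stack[5] = (-18)-1 = -19 → [8, 1, -7, -11, -18, -19]
sum = -46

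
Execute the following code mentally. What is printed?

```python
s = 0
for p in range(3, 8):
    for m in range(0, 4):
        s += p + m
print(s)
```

p=3,m=0: s = 0+3 = 3
p=3,m=1: s = 3+4 = 7
p=3,m=2: s = 7+5 = 12
p=3,m=3: s = 12+6 = 18
p=4,m=0: s = 18+4 = 22
p=4,m=1: s = 22+5 = 27
p=4,m=2: s = 27+6 = 33
p=4,m=3: s = 33+7 = 40
p=5,m=0: s = 40+5 = 45
p=5,m=1: s = 45+6 = 51
p=5,m=2: s = 51+7 = 58
p=5,m=3: s = 58+8 = 66
p=6,m=0: s = 66+6 = 72
p=6,m=1: s = 72+7 = 79
p=6,m=2: s = 79+8 = 87
p=6,m=3: s = 87+9 = 96
p=7,m=0: s = 96+7 = 103
p=7,m=1: s = 103+8 = 111
p=7,m=2: s = 111+9 = 120
p=7,m=3: s = 120+10 = 130

130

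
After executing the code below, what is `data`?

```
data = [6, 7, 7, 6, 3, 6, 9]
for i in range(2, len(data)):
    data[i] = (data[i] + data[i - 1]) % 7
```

[6, 7, 0, 6, 2, 1, 3]

i=2: data[2] = (7+7)%7 = 0 → [6, 7, 0, 6, 3, 6, 9]
i=3: data[3] = (6+0)%7 = 6 → [6, 7, 0, 6, 3, 6, 9]
i=4: data[4] = (3+6)%7 = 2 → [6, 7, 0, 6, 2, 6, 9]
i=5: data[5] = (6+2)%7 = 1 → [6, 7, 0, 6, 2, 1, 9]
i=6: data[6] = (9+1)%7 = 3 → [6, 7, 0, 6, 2, 1, 3]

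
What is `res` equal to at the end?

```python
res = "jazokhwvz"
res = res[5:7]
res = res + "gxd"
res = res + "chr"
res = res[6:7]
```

'h'

slice [5:7] → 'hw'
+ 'gxd' → 'hwgxd'
+ 'chr' → 'hwgxdchr'
slice [6:7] → 'h'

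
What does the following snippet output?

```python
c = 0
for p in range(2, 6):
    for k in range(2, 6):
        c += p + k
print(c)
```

p=2,k=2: c = 0+4 = 4
p=2,k=3: c = 4+5 = 9
p=2,k=4: c = 9+6 = 15
p=2,k=5: c = 15+7 = 22
p=3,k=2: c = 22+5 = 27
p=3,k=3: c = 27+6 = 33
p=3,k=4: c = 33+7 = 40
p=3,k=5: c = 40+8 = 48
p=4,k=2: c = 48+6 = 54
p=4,k=3: c = 54+7 = 61
p=4,k=4: c = 61+8 = 69
p=4,k=5: c = 69+9 = 78
p=5,k=2: c = 78+7 = 85
p=5,k=3: c = 85+8 = 93
p=5,k=4: c = 93+9 = 102
p=5,k=5: c = 102+10 = 112

112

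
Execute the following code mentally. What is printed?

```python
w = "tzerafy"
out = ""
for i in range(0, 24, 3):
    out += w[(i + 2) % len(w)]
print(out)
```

i=0: add w[2]='e' → 'e'
i=3: add w[5]='f' → 'ef'
i=6: add w[1]='z' → 'efz'
i=9: add w[4]='a' → 'efza'
i=12: add w[0]='t' → 'efzat'
i=15: add w[3]='r' → 'efzatr'
i=18: add w[6]='y' → 'efzatry'
i=21: add w[2]='e' → 'efzatrye'

efzatrye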